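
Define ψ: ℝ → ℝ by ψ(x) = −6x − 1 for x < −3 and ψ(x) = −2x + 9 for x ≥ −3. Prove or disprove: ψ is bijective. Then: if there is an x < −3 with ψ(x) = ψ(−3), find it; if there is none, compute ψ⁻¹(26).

Both pieces are strictly decreasing (slopes −6 and −2), so each is injective on its own interval.
The left piece maps (−∞, −3) onto (17, ∞); the right piece maps [−3, ∞) onto (−∞, 15].
The images leave a gap (17 has no preimage), so ψ is not surjective, hence not bijective.
Because the two images are disjoint, no x < −3 has ψ(x) = ψ(−3), so we compute ψ⁻¹(26): 26 lies in (17, ∞), so solve −6x − 1 = 26: x = (26 + 1)/(−6) = −9/2.

-9/2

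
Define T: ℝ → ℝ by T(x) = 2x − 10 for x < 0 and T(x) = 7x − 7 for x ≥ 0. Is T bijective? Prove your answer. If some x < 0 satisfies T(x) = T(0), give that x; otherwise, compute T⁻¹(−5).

Both pieces are strictly increasing (slopes 2 and 7), so each is injective on its own interval.
The left piece maps (−∞, 0) onto (−∞, −10); the right piece maps [0, ∞) onto [−7, ∞).
The images leave a gap (−10 has no preimage), so T is not surjective, hence not bijective.
Because the two images are disjoint, no x < 0 has T(x) = T(0), so we compute T⁻¹(−5): −5 lies in [−7, ∞), so solve 7x − 7 = −5: x = (−5 + 7)/7 = 2/7.

2/7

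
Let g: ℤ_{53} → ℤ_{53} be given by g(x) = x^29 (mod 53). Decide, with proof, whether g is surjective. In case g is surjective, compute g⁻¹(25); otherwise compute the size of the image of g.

Since 53 is prime, the nonzero elements of ℤ_{53} form a cyclic group of order 52.
As gcd(29, 52) = 1, raising to the 29th power is a bijection on this group: if u^29 ≡ v^29 then (uv^{−1})^29 = 1, and the only element of order dividing gcd(29, 52) = 1 is 1, so u = v.
With g(0) = 0 this makes g injective on all of ℤ_{53}, hence bijective (finite equal-size domain and codomain). In particular g is surjective.
Since g is surjective, we find the preimage of 25. The inverse of x ↦ x^29 on (ℤ_{53})^× is x ↦ x^9, because 29·9 = 261 = 5·52 + 1 ≡ 1 (mod 52) and x^{52} = 1 for x ≠ 0 (Fermat). So g⁻¹(25) = 25^9 mod 53.
Repeated squaring mod 53: 25^1 ≡ 25, 25^2 ≡ 25² = 625 ≡ 42, 25^4 ≡ 42² = 1764 ≡ 15, 25^8 ≡ 15² = 225 ≡ 13. Since 9 = 8 + 1, 25^9 ≡ 13·25: 13·25 = 325 ≡ 7. So 25^9 ≡ 7 (mod 53).
Hence g⁻¹(25) = 7.

7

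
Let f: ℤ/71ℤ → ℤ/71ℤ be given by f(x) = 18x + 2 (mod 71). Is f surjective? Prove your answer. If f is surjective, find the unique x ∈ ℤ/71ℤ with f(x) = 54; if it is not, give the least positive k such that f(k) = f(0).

66

Recall: f is surjective if every y in the codomain equals f(x) for some x in the domain.
Since gcd(18, 71) = 1, 18 is invertible modulo 71. Euclid's algorithm: 71 = 3·18 + 17, 18 = 1·17 + 1; back-substituting gives 1 = 4·18 − 1·71, so 18⁻¹ ≡ 4 (mod 71).
For any y ∈ ℤ/71ℤ, x = 4(y − 2) mod 71 satisfies f(x) = 18·4(y − 2) + 2 ≡ y (since 18·4 ≡ 1 mod 71). So every y has a preimage.
Therefore f is surjective.
Since f is surjective, we compute f⁻¹(54): solve 18x + 2 ≡ 54 (mod 71), i.e. 18x ≡ 52 (mod 71).
Multiplying by 18⁻¹ = 4 gives x ≡ 4·52 = 208 = 2·71 + 66 ≡ 66 (mod 71).
Check: f(66) = 18·66 + 2 = 1190 = 16·71 + 54 ≡ 54 (mod 71).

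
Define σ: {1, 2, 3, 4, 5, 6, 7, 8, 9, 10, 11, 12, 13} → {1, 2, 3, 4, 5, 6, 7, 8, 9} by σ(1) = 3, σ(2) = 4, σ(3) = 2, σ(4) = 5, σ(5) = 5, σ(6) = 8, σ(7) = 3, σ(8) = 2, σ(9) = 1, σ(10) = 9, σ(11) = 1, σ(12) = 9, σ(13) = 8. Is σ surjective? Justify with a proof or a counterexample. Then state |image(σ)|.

No element maps to 6, so σ is not surjective.
The image of σ is {1, 2, 3, 4, 5, 8, 9}, which has 7 elements.

7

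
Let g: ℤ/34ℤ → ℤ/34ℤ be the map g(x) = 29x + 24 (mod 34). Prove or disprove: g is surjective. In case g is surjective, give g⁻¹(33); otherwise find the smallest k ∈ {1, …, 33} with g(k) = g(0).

5

Since gcd(29, 34) = 1, 29 is invertible modulo 34. Euclid's algorithm: 34 = 1·29 + 5, 29 = 5·5 + 4, 5 = 1·4 + 1; back-substituting gives 1 = 27·29 − 23·34, so 29⁻¹ ≡ 27 (mod 34).
Then y ↦ 27(y − 24) is a two-sided inverse to g, so every y ∈ ℤ/34ℤ has a preimage.
So g is surjective.
Since g is surjective, we compute g⁻¹(33): solve 29x + 24 ≡ 33 (mod 34), i.e. 29x ≡ 9 (mod 34).
Multiplying by 29⁻¹ = 27 gives x ≡ 27·9 = 243 = 7·34 + 5 ≡ 5 (mod 34).
Check: g(5) = 29·5 + 24 = 169 = 4·34 + 33 ≡ 33 (mod 34).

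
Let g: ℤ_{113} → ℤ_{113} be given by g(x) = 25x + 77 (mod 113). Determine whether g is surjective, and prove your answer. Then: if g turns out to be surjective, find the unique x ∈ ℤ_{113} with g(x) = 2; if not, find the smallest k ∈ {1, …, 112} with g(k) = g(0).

110

Recall: g is surjective if every y in the codomain equals g(x) for some x in the domain.
Since gcd(25, 113) = 1, 25 is invertible modulo 113. Euclid's algorithm: 113 = 4·25 + 13, 25 = 1·13 + 12, 13 = 1·12 + 1; back-substituting gives 1 = 104·25 − 23·113, so 25⁻¹ ≡ 104 (mod 113).
Then y ↦ 104(y − 77) is a two-sided inverse to g, so every y ∈ ℤ_{113} has a preimage.
Therefore g is surjective.
Since g is surjective, we compute g⁻¹(2): solve 25x + 77 ≡ 2 (mod 113), i.e. 25x ≡ 38 (mod 113).
Multiplying by 25⁻¹ = 104 gives x ≡ 104·38 = 3952 = 34·113 + 110 ≡ 110 (mod 113).
Check: g(110) = 25·110 + 77 = 2827 = 25·113 + 2 ≡ 2 (mod 113).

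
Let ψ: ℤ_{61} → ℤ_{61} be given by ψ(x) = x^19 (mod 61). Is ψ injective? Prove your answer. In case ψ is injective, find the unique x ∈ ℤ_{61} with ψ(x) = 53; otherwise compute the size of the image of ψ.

38

Since 61 is prime, the nonzero elements of ℤ_{61} form a cyclic group of order 60.
As gcd(19, 60) = 1, raising to the 19th power is a bijection on this group: if a^19 ≡ b^19 then (ab^{−1})^19 = 1, and the only element of order dividing gcd(19, 60) = 1 is 1, so a = b.
With ψ(0) = 0 this makes ψ injective on all of ℤ_{61}, hence bijective (finite equal-size domain and codomain). In particular ψ is injective.
Since ψ is injective, we find the preimage of 53. The inverse of x ↦ x^19 on (ℤ_{61})^× is x ↦ x^19, because 19·19 = 361 = 6·60 + 1 ≡ 1 (mod 60) and x^{60} = 1 for x ≠ 0 (Fermat). So ψ⁻¹(53) = 53^19 mod 61.
Repeated squaring mod 61: 53^1 ≡ 53, 53^2 ≡ 53² = 2809 ≡ 3, 53^4 ≡ 3² = 9, 53^8 ≡ 9² = 81 ≡ 20, 53^16 ≡ 20² = 400 ≡ 34. Since 19 = 16 + 2 + 1, 53^19 ≡ 34·3·53: 34·3 = 102 ≡ 41, then 41·53 = 2173 ≡ 38. So 53^19 ≡ 38 (mod 61).
Hence ψ⁻¹(53) = 38.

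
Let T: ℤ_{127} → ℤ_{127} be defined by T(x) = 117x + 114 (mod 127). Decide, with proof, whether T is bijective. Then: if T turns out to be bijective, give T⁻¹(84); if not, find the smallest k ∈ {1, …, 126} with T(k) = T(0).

Recall: injectivity means: for all a, b in the domain, T(a) = T(b) implies a = b.
Suppose T(a) = T(b) in ℤ_{127}. Then 117a + 114 ≡ 117b + 114 (mod 127), thus 117(a − b) ≡ 0 (mod 127).
Since gcd(117, 127) = 1, 117 is invertible modulo 127, thus a − b ≡ 0 (mod 127), i.e. a = b.
We now compute 117⁻¹ mod 127 explicitly. Euclid's algorithm: 127 = 1·117 + 10, 117 = 11·10 + 7, 10 = 1·7 + 3, 7 = 2·3 + 1; back-substituting gives 1 = 38·117 − 35·127, so 117⁻¹ ≡ 38 (mod 127).
Then y ↦ 38(y − 114) is a two-sided inverse to T, so every y ∈ ℤ_{127} has a preimage.
Therefore T is bijective.
Since T is bijective, we compute T⁻¹(84): solve 117x + 114 ≡ 84 (mod 127), i.e. 117x ≡ 97 (mod 127).
Multiplying by 117⁻¹ = 38 gives x ≡ 38·97 = 3686 = 29·127 + 3 ≡ 3 (mod 127).
Check: T(3) = 117·3 + 114 = 465 = 3·127 + 84 ≡ 84 (mod 127).

3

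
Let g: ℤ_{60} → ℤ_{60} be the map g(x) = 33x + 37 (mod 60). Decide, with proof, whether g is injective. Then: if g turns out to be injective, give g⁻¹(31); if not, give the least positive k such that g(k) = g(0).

20

Recall: g is injective when g(a) = g(b) forces a = b.
We have gcd(33, 60) = 3 > 1. Taking a = 0 and b = 20: g(0) = 37 and g(20) = 33·20 + 37 = 697 ≡ 37 (mod 60).
So g(0) = g(20) while 0 ≠ 20, so g is not injective.
Since g is not injective, we find the least positive k with g(k) = g(0): this means 33k ≡ 0 (mod 60), i.e. 60 ∣ 33k. Since gcd(33, 60) = 3, dividing through by 3 this holds exactly when 20 ∣ 11k, and as gcd(11, 20) = 1, exactly when 20 ∣ k.
The smallest positive such k is 20.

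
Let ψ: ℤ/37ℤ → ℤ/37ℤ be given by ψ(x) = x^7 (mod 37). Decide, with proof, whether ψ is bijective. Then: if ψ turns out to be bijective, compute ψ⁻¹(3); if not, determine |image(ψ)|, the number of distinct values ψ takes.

30

Since 37 is prime, the nonzero elements of ℤ/37ℤ form a cyclic group of order 36.
As gcd(7, 36) = 1, raising to the 7th power is a bijection on this group: if x_1^7 ≡ x_2^7 then (x_1x_2^{−1})^7 = 1, and the only element of order dividing gcd(7, 36) = 1 is 1, so x_1 = x_2.
With ψ(0) = 0 this makes ψ injective on all of ℤ/37ℤ, hence bijective (finite equal-size domain and codomain). In particular ψ is bijective.
Since ψ is bijective, we find the preimage of 3. The inverse of x ↦ x^7 on (ℤ/37ℤ)^× is x ↦ x^31, because 7·31 = 217 = 6·36 + 1 ≡ 1 (mod 36) and x^{36} = 1 for x ≠ 0 (Fermat). So ψ⁻¹(3) = 3^31 mod 37.
Repeated squaring mod 37: 3^1 ≡ 3, 3^2 ≡ 3² = 9, 3^4 ≡ 9² = 81 ≡ 7, 3^8 ≡ 7² = 49 ≡ 12, 3^16 ≡ 12² = 144 ≡ 33. Since 31 = 16 + 8 + 4 + 2 + 1, 3^31 ≡ 33·12·7·9·3: 33·12 = 396 ≡ 26, then 26·7 = 182 ≡ 34, then 34·9 = 306 ≡ 10, then 10·3 = 30. So 3^31 ≡ 30 (mod 37).
Hence ψ⁻¹(3) = 30.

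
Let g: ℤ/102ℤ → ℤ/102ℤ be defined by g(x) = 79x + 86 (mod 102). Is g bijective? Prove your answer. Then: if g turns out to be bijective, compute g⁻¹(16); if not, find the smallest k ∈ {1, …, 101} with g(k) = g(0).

Suppose g(u) = g(v) in ℤ/102ℤ. Then 79u + 86 ≡ 79v + 86 (mod 102), hence 79(u − v) ≡ 0 (mod 102).
Since gcd(79, 102) = 1, 79 is invertible modulo 102, thus u − v ≡ 0 (mod 102), i.e. u = v.
We now compute 79⁻¹ mod 102 explicitly. Euclid's algorithm: 102 = 1·79 + 23, 79 = 3·23 + 10, 23 = 2·10 + 3, 10 = 3·3 + 1; back-substituting gives 1 = 31·79 − 24·102, so 79⁻¹ ≡ 31 (mod 102).
For any y ∈ ℤ/102ℤ, x = 31(y − 86) mod 102 satisfies g(x) = 79·31(y − 86) + 86 ≡ y (since 79·31 ≡ 1 mod 102). So every y has a preimage.
Therefore g is bijective.
Since g is bijective, we find g⁻¹(16): we need 79x ≡ 16 − 86 ≡ 32 (mod 102). Using 79⁻¹ = 31: x ≡ 31·32 = 992 = 9·102 + 74, so x = 74.
Check: g(74) = 79·74 + 86 = 5932 = 58·102 + 16 ≡ 16 (mod 102).

74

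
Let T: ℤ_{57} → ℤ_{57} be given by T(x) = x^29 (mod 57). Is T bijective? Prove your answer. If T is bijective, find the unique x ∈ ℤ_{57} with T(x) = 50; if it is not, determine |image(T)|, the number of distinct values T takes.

Computing x^29 mod 57 for each x (by repeated squaring, reducing mod 57 at every step), the values T(0), T(1), …, T(56) are: 0, 1, 53, 48, 16, 44, 36, 49, 50, 24, 52, 26, 27, 40, 32, 3, 28, 23, 18, 19, 20, 15, 10, 35, 6, 55, 11, 12, 43, 14, 45, 46, 2, 51, 22, 47, 42, 37, 38, 39, 34, 29, 54, 25, 17, 30, 31, 5, 33, 7, 8, 21, 13, 41, 9, 4, 56.
Every element of ℤ_{57} appears exactly once in this list, so T is a bijection, and in particular bijective.
Since T is bijective, we read off the preimage of 50 from the same table: T(8) = 50, so T⁻¹(50) = 8.

8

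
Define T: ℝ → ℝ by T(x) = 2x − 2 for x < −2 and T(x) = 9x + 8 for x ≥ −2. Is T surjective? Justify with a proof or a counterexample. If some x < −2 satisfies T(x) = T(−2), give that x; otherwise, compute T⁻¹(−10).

Both pieces are strictly increasing (slopes 2 and 9), so each is injective on its own interval.
The left piece maps (−∞, −2) onto (−∞, −6); the right piece maps [−2, ∞) onto [−10, ∞).
The union (−∞, −6) ∪ [−10, ∞) covers ℝ, so T is surjective.
For the follow-up: the images overlap, so an x < −2 with T(x) = T(−2) exists. T(−2) = −10; solving 2x − 2 = −10 for x < −2 gives x = (−10 + 2)/2 = −4.

-4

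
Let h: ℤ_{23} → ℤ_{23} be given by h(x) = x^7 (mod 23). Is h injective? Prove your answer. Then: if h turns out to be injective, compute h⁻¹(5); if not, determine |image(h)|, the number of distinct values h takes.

Since 23 is prime, the nonzero elements of ℤ_{23} form a cyclic group of order 22.
As gcd(7, 22) = 1, raising to the 7th power is a bijection on this group: if a^7 ≡ b^7 then (ab^{−1})^7 = 1, and the only element of order dividing gcd(7, 22) = 1 is 1, so a = b.
With h(0) = 0 this makes h injective on all of ℤ_{23}, hence bijective (finite equal-size domain and codomain). In particular h is injective.
Since h is injective, we find the preimage of 5. The inverse of x ↦ x^7 on (ℤ_{23})^× is x ↦ x^19, because 7·19 = 133 = 6·22 + 1 ≡ 1 (mod 22) and x^{22} = 1 for x ≠ 0 (Fermat). So h⁻¹(5) = 5^19 mod 23.
Repeated squaring mod 23: 5^1 ≡ 5, 5^2 ≡ 5² = 25 ≡ 2, 5^4 ≡ 2² = 4, 5^8 ≡ 4² = 16, 5^16 ≡ 16² = 256 ≡ 3. Since 19 = 16 + 2 + 1, 5^19 ≡ 3·2·5: 3·2 = 6, then 6·5 = 30 ≡ 7. So 5^19 ≡ 7 (mod 23).
Hence h⁻¹(5) = 7.

7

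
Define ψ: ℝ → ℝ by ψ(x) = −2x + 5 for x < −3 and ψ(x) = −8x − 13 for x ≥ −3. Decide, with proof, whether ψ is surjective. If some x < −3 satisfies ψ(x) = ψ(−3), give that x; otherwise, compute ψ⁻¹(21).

Both pieces are strictly decreasing (slopes −2 and −8), so each is injective on its own interval.
The left piece maps (−∞, −3) onto (11, ∞); the right piece maps [−3, ∞) onto (−∞, 11].
These images together cover ℝ, so ψ is surjective.
Because the two images are disjoint, no x < −3 has ψ(x) = ψ(−3), so we compute ψ⁻¹(21): 21 lies in (11, ∞), so solve −2x + 5 = 21: x = (21 − 5)/(−2) = −8.

-8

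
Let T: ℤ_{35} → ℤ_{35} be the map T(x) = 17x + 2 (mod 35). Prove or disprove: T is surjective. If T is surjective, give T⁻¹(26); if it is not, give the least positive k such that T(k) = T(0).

Since gcd(17, 35) = 1, 17 is invertible modulo 35. Euclid's algorithm: 35 = 2·17 + 1; back-substituting gives 1 = 33·17 − 16·35, so 17⁻¹ ≡ 33 (mod 35).
Then y ↦ 33(y − 2) is a two-sided inverse to T, so every y ∈ ℤ_{35} has a preimage.
Thus T is surjective.
Since T is surjective, we compute T⁻¹(26): solve 17x + 2 ≡ 26 (mod 35), i.e. 17x ≡ 24 (mod 35).
Multiplying by 17⁻¹ = 33 gives x ≡ 33·24 = 792 = 22·35 + 22 ≡ 22 (mod 35).
Check: T(22) = 17·22 + 2 = 376 = 10·35 + 26 ≡ 26 (mod 35).

22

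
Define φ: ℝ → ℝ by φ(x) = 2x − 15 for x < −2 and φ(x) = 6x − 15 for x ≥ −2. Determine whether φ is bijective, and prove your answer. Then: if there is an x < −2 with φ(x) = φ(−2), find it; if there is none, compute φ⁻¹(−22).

Both pieces are strictly increasing (slopes 2 and 6), so each is injective on its own interval.
The left piece maps (−∞, −2) onto (−∞, −19); the right piece maps [−2, ∞) onto [−27, ∞).
These images overlap. In particular φ(−2) = −27 (right piece), and solving 2x − 15 = −27 on the left piece gives x = −6 < −2.
So φ(−6) = φ(−2) with −6 ≠ −2, and φ is not injective, hence not bijective. This x = −6 is the requested value below −2.

-6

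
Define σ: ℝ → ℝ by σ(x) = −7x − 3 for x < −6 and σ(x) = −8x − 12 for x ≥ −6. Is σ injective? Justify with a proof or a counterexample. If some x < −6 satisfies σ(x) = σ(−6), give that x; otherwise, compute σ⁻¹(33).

-45/8

Both pieces are strictly decreasing (slopes −7 and −8), so each is injective on its own interval.
The left piece maps (−∞, −6) onto (39, ∞); the right piece maps [−6, ∞) onto (−∞, 36].
These images are disjoint, so no value is attained by both pieces. So σ is injective.
Because the two images are disjoint, no x < −6 has σ(x) = σ(−6), so we compute σ⁻¹(33): 33 lies in (−∞, 36], so solve −8x − 12 = 33: x = (33 + 12)/(−8) = −45/8.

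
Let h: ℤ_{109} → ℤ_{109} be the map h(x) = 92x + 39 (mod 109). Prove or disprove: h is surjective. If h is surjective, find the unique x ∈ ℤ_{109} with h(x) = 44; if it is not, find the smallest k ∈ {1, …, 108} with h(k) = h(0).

Since gcd(92, 109) = 1, 92 is invertible modulo 109. Euclid's algorithm: 109 = 1·92 + 17, 92 = 5·17 + 7, 17 = 2·7 + 3, 7 = 2·3 + 1; back-substituting gives 1 = 32·92 − 27·109, so 92⁻¹ ≡ 32 (mod 109).
For any y ∈ ℤ_{109}, x = 32(y − 39) mod 109 satisfies h(x) = 92·32(y − 39) + 39 ≡ y (since 92·32 ≡ 1 mod 109). So every y has a preimage.
Thus h is surjective.
Since h is surjective, we compute h⁻¹(44): solve 92x + 39 ≡ 44 (mod 109), i.e. 92x ≡ 5 (mod 109).
Multiplying by 92⁻¹ = 32 gives x ≡ 32·5 = 160 = 1·109 + 51 ≡ 51 (mod 109).
Check: h(51) = 92·51 + 39 = 4731 = 43·109 + 44 ≡ 44 (mod 109).

51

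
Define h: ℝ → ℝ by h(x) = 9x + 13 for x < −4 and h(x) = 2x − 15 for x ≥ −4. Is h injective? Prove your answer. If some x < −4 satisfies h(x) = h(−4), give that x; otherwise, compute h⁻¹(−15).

Both pieces are strictly increasing (slopes 9 and 2), so each is injective on its own interval.
The left piece maps (−∞, −4) onto (−∞, −23); the right piece maps [−4, ∞) onto [−23, ∞).
These images are disjoint, so no value is attained by both pieces. So h is injective.
Because the two images are disjoint, no x < −4 has h(x) = h(−4), so we compute h⁻¹(−15): −15 lies in [−23, ∞), so solve 2x − 15 = −15: x = (−15 + 15)/2 = 0.

0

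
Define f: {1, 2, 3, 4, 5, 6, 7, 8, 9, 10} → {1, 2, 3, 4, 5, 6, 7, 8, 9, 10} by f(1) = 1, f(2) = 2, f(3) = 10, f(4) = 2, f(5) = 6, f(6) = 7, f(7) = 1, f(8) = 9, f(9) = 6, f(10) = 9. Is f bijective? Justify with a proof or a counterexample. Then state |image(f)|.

f(2) = 2 = f(4) with 2 ≠ 4, so f is not injective, hence not bijective.
The image of f is {1, 2, 6, 7, 9, 10}, which has 6 elements.

6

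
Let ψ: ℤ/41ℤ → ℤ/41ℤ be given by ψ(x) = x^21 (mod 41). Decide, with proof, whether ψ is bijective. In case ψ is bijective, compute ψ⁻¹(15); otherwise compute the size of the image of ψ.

Since 41 is prime, the nonzero elements of ℤ/41ℤ form a cyclic group of order 40.
As gcd(21, 40) = 1, raising to the 21st power is a bijection on this group: if x_1^21 ≡ x_2^21 then (x_1x_2^{−1})^21 = 1, and the only element of order dividing gcd(21, 40) = 1 is 1, so x_1 = x_2.
With ψ(0) = 0 this makes ψ injective on all of ℤ/41ℤ, hence bijective (finite equal-size domain and codomain). In particular ψ is bijective.
Since ψ is bijective, we find the preimage of 15. The inverse of x ↦ x^21 on (ℤ/41ℤ)^× is x ↦ x^21, because 21·21 = 441 = 11·40 + 1 ≡ 1 (mod 40) and x^{40} = 1 for x ≠ 0 (Fermat). So ψ⁻¹(15) = 15^21 mod 41.
Repeated squaring mod 41: 15^1 ≡ 15, 15^2 ≡ 15² = 225 ≡ 20, 15^4 ≡ 20² = 400 ≡ 31, 15^8 ≡ 31² = 961 ≡ 18, 15^16 ≡ 18² = 324 ≡ 37. Since 21 = 16 + 4 + 1, 15^21 ≡ 37·31·15: 37·31 = 1147 ≡ 40, then 40·15 = 600 ≡ 26. So 15^21 ≡ 26 (mod 41).
Hence ψ⁻¹(15) = 26.

26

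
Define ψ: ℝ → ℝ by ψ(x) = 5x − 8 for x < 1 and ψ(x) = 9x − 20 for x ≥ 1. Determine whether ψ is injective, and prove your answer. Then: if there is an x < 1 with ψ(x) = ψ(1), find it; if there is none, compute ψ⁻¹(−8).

Both pieces are strictly increasing (slopes 5 and 9), so each is injective on its own interval.
The left piece maps (−∞, 1) onto (−∞, −3); the right piece maps [1, ∞) onto [−11, ∞).
These images overlap. In particular ψ(1) = −11 (right piece), and solving 5x − 8 = −11 on the left piece gives x = −3/5 < 1.
So ψ(−3/5) = ψ(1) with −3/5 ≠ 1, and ψ is not injective. This x = −3/5 is the requested value below 1.

-3/5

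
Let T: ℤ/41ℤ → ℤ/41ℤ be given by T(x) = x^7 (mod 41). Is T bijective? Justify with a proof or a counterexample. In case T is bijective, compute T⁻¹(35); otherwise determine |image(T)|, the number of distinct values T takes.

Since 41 is prime, the nonzero elements of ℤ/41ℤ form a cyclic group of order 40.
As gcd(7, 40) = 1, raising to the 7th power is a bijection on this group: if s^7 ≡ t^7 then (st^{−1})^7 = 1, and the only element of order dividing gcd(7, 40) = 1 is 1, so s = t.
With T(0) = 0 this makes T injective on all of ℤ/41ℤ, hence bijective (finite equal-size domain and codomain). In particular T is bijective.
Since T is bijective, we find the preimage of 35. The inverse of x ↦ x^7 on (ℤ/41ℤ)^× is x ↦ x^23, because 7·23 = 161 = 4·40 + 1 ≡ 1 (mod 40) and x^{40} = 1 for x ≠ 0 (Fermat). So T⁻¹(35) = 35^23 mod 41.
Repeated squaring mod 41: 35^1 ≡ 35, 35^2 ≡ 35² = 1225 ≡ 36, 35^4 ≡ 36² = 1296 ≡ 25, 35^8 ≡ 25² = 625 ≡ 10, 35^16 ≡ 10² = 100 ≡ 18. Since 23 = 16 + 4 + 2 + 1, 35^23 ≡ 18·25·36·35: 18·25 = 450 ≡ 40, then 40·36 = 1440 ≡ 5, then 5·35 = 175 ≡ 11. So 35^23 ≡ 11 (mod 41).
Hence T⁻¹(35) = 11.

11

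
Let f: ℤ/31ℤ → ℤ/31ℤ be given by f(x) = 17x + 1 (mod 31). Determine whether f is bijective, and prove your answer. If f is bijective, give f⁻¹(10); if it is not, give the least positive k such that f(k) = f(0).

Suppose f(x_1) = f(x_2) in ℤ/31ℤ. Then 17x_1 + 1 ≡ 17x_2 + 1 (mod 31), hence 17(x_1 − x_2) ≡ 0 (mod 31).
Since gcd(17, 31) = 1, 17 is invertible modulo 31, thus x_1 − x_2 ≡ 0 (mod 31), i.e. x_1 = x_2.
We now compute 17⁻¹ mod 31 explicitly. Euclid's algorithm: 31 = 1·17 + 14, 17 = 1·14 + 3, 14 = 4·3 + 2, 3 = 1·2 + 1; back-substituting gives 1 = 11·17 − 6·31, so 17⁻¹ ≡ 11 (mod 31).
For any y ∈ ℤ/31ℤ, x = 11(y − 1) mod 31 satisfies f(x) = 17·11(y − 1) + 1 ≡ y (since 17·11 ≡ 1 mod 31). So every y has a preimage.
Hence f is bijective.
Since f is bijective, we find f⁻¹(10): we need 17x ≡ 10 − 1 ≡ 9 (mod 31). Using 17⁻¹ = 11: x ≡ 11·9 = 99 = 3·31 + 6, so x = 6.
Check: f(6) = 17·6 + 1 = 103 = 3·31 + 10 ≡ 10 (mod 31).

6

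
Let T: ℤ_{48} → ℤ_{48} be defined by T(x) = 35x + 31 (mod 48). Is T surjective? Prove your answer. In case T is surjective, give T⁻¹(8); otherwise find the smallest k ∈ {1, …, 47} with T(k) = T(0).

Since gcd(35, 48) = 1, 35 is invertible modulo 48. Euclid's algorithm: 48 = 1·35 + 13, 35 = 2·13 + 9, 13 = 1·9 + 4, 9 = 2·4 + 1; back-substituting gives 1 = 11·35 − 8·48, so 35⁻¹ ≡ 11 (mod 48).
For any y ∈ ℤ_{48}, x = 11(y − 31) mod 48 satisfies T(x) = 35·11(y − 31) + 31 ≡ y (since 35·11 ≡ 1 mod 48). So every y has a preimage.
So T is surjective.
Since T is surjective, we find T⁻¹(8): we need 35x ≡ 8 − 31 ≡ 25 (mod 48). Using 35⁻¹ = 11: x ≡ 11·25 = 275 = 5·48 + 35, so x = 35.
Check: T(35) = 35·35 + 31 = 1256 = 26·48 + 8 ≡ 8 (mod 48).

35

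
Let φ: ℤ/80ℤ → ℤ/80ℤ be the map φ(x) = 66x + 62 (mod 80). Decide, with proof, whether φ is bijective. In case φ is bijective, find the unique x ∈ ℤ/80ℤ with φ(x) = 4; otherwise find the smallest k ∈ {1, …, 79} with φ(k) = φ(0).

We have gcd(66, 80) = 2 > 1. Taking a = 0 and b = 40: φ(0) = 62 and φ(40) = 66·40 + 62 = 2702 ≡ 62 (mod 80).
So φ(0) = φ(40) while 0 ≠ 40, hence φ is not injective, hence not bijective.
Since φ is not bijective, we find the least positive k with φ(k) = φ(0): this means 66k ≡ 0 (mod 80), i.e. 80 ∣ 66k. Since gcd(66, 80) = 2, dividing through by 2 this holds exactly when 40 ∣ 33k, and as gcd(33, 40) = 1, exactly when 40 ∣ k.
The smallest positive such k is 40.

40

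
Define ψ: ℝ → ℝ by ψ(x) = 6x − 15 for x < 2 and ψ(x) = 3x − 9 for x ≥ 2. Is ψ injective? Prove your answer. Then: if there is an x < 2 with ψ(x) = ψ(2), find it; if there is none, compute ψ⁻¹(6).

5

Both pieces are strictly increasing (slopes 6 and 3), so each is injective on its own interval.
The left piece maps (−∞, 2) onto (−∞, −3); the right piece maps [2, ∞) onto [−3, ∞).
These images are disjoint, so no value is attained by both pieces. Thus ψ is injective.
Because the two images are disjoint, no x < 2 has ψ(x) = ψ(2), so we compute ψ⁻¹(6): 6 lies in [−3, ∞), so solve 3x − 9 = 6: x = (6 + 9)/3 = 5.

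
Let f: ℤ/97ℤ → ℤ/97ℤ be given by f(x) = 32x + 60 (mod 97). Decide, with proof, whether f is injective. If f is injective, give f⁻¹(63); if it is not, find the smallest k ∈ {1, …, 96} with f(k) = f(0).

88

If f(x_1) = f(x_2), then 32x_1 ≡ 32x_2 (mod 97). Because gcd(32, 97) = 1, we may cancel 32 to get x_1 ≡ x_2 (mod 97).
Therefore f is injective.
We now compute 32⁻¹ mod 97 explicitly. Euclid's algorithm: 97 = 3·32 + 1; back-substituting gives 1 = 94·32 − 31·97, so 32⁻¹ ≡ 94 (mod 97).
Since f is injective, we find f⁻¹(63): we need 32x ≡ 63 − 60 ≡ 3 (mod 97). Using 32⁻¹ = 94: x ≡ 94·3 = 282 = 2·97 + 88, so x = 88.
Check: f(88) = 32·88 + 60 = 2876 = 29·97 + 63 ≡ 63 (mod 97).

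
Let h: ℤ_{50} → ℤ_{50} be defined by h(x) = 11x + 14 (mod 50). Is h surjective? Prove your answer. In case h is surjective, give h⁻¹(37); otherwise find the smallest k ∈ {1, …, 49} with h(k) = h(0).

43

By definition, h is surjective if every y in the codomain equals h(x) for some x in the domain.
Since gcd(11, 50) = 1, 11 is invertible modulo 50. Euclid's algorithm: 50 = 4·11 + 6, 11 = 1·6 + 5, 6 = 1·5 + 1; back-substituting gives 1 = 41·11 − 9·50, so 11⁻¹ ≡ 41 (mod 50).
Then y ↦ 41(y − 14) is a two-sided inverse to h, so every y ∈ ℤ_{50} has a preimage.
Hence h is surjective.
Since h is surjective, we compute h⁻¹(37): solve 11x + 14 ≡ 37 (mod 50), i.e. 11x ≡ 23 (mod 50).
Multiplying by 11⁻¹ = 41 gives x ≡ 41·23 = 943 = 18·50 + 43 ≡ 43 (mod 50).
Check: h(43) = 11·43 + 14 = 487 = 9·50 + 37 ≡ 37 (mod 50).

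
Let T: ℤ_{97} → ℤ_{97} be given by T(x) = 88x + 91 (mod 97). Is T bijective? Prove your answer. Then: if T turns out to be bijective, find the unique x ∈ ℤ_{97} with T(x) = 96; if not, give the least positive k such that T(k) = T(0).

21

If T(s) = T(t), then 88s ≡ 88t (mod 97). Because gcd(88, 97) = 1, we may cancel 88 to get s ≡ t (mod 97).
We now compute 88⁻¹ mod 97 explicitly. Euclid's algorithm: 97 = 1·88 + 9, 88 = 9·9 + 7, 9 = 1·7 + 2, 7 = 3·2 + 1; back-substituting gives 1 = 43·88 − 39·97, so 88⁻¹ ≡ 43 (mod 97).
For any y ∈ ℤ_{97}, x = 43(y − 91) mod 97 satisfies T(x) = 88·43(y − 91) + 91 ≡ y (since 88·43 ≡ 1 mod 97). So every y has a preimage.
Therefore T is bijective.
Since T is bijective, we find T⁻¹(96): we need 88x ≡ 96 − 91 ≡ 5 (mod 97). Using 88⁻¹ = 43: x ≡ 43·5 = 215 = 2·97 + 21, so x = 21.
Check: T(21) = 88·21 + 91 = 1939 = 19·97 + 96 ≡ 96 (mod 97).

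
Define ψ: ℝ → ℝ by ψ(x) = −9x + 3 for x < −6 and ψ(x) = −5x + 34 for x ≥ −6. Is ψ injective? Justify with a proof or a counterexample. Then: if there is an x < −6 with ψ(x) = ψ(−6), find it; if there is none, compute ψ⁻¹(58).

-61/9

Both pieces are strictly decreasing (slopes −9 and −5), so each is injective on its own interval.
The left piece maps (−∞, −6) onto (57, ∞); the right piece maps [−6, ∞) onto (−∞, 64].
These images overlap. In particular ψ(−6) = 64 (right piece), and solving −9x + 3 = 64 on the left piece gives x = −61/9 < −6.
So ψ(−61/9) = ψ(−6) with −61/9 ≠ −6, and ψ is not injective. This x = −61/9 is the requested value below −6.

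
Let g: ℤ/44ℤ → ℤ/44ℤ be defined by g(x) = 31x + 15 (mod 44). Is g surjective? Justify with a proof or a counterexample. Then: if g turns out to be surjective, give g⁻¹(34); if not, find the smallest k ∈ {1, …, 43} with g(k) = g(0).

29

Since gcd(31, 44) = 1, 31 is invertible modulo 44. Euclid's algorithm: 44 = 1·31 + 13, 31 = 2·13 + 5, 13 = 2·5 + 3, 5 = 1·3 + 2, 3 = 1·2 + 1; back-substituting gives 1 = 27·31 − 19·44, so 31⁻¹ ≡ 27 (mod 44).
Then y ↦ 27(y − 15) is a two-sided inverse to g, so every y ∈ ℤ/44ℤ has a preimage.
So g is surjective.
Since g is surjective, we find g⁻¹(34): we need 31x ≡ 34 − 15 ≡ 19 (mod 44). Using 31⁻¹ = 27: x ≡ 27·19 = 513 = 11·44 + 29, so x = 29.
Check: g(29) = 31·29 + 15 = 914 = 20·44 + 34 ≡ 34 (mod 44).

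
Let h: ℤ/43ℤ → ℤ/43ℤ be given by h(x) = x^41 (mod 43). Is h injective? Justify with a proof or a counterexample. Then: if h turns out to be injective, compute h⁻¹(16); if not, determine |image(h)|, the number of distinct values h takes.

35

Since 43 is prime, the nonzero elements of ℤ/43ℤ form a cyclic group of order 42.
As gcd(41, 42) = 1, raising to the 41st power is a bijection on this group: if a^41 ≡ b^41 then (ab^{−1})^41 = 1, and the only element of order dividing gcd(41, 42) = 1 is 1, so a = b.
With h(0) = 0 this makes h injective on all of ℤ/43ℤ, hence bijective (finite equal-size domain and codomain). In particular h is injective.
Since h is injective, we find the preimage of 16. The inverse of x ↦ x^41 on (ℤ/43ℤ)^× is x ↦ x^41, because 41·41 = 1681 = 40·42 + 1 ≡ 1 (mod 42) and x^{42} = 1 for x ≠ 0 (Fermat). So h⁻¹(16) = 16^41 mod 43.
Repeated squaring mod 43: 16^1 ≡ 16, 16^2 ≡ 16² = 256 ≡ 41, 16^4 ≡ 41² = 1681 ≡ 4, 16^8 ≡ 4² = 16, 16^16 ≡ 16² = 256 ≡ 41, 16^32 ≡ 41² = 1681 ≡ 4. Since 41 = 32 + 8 + 1, 16^41 ≡ 4·16·16: 4·16 = 64 ≡ 21, then 21·16 = 336 ≡ 35. So 16^41 ≡ 35 (mod 43).
Hence h⁻¹(16) = 35.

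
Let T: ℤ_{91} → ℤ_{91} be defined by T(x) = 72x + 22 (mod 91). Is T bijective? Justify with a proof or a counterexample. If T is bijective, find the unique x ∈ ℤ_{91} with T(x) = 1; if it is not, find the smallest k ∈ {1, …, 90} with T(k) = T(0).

49

Recall: T is injective when T(a) = T(b) forces a = b.
Suppose T(a) = T(b) in ℤ_{91}. Then 72a + 22 ≡ 72b + 22 (mod 91), therefore 72(a − b) ≡ 0 (mod 91).
Since gcd(72, 91) = 1, 72 is invertible modulo 91, therefore a − b ≡ 0 (mod 91), i.e. a = b.
We now compute 72⁻¹ mod 91 explicitly. Euclid's algorithm: 91 = 1·72 + 19, 72 = 3·19 + 15, 19 = 1·15 + 4, 15 = 3·4 + 3, 4 = 1·3 + 1; back-substituting gives 1 = 67·72 − 53·91, so 72⁻¹ ≡ 67 (mod 91).
Then y ↦ 67(y − 22) is a two-sided inverse to T, so every y ∈ ℤ_{91} has a preimage.
Therefore T is bijective.
Since T is bijective, we compute T⁻¹(1): solve 72x + 22 ≡ 1 (mod 91), i.e. 72x ≡ 70 (mod 91).
Multiplying by 72⁻¹ = 67 gives x ≡ 67·70 = 4690 = 51·91 + 49 ≡ 49 (mod 91).
Check: T(49) = 72·49 + 22 = 3550 = 39·91 + 1 ≡ 1 (mod 91).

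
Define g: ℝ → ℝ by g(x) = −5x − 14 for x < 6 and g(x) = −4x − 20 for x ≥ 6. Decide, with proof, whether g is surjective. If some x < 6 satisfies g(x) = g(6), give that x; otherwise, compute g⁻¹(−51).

Both pieces are strictly decreasing (slopes −5 and −4), so each is injective on its own interval.
The left piece maps (−∞, 6) onto (−44, ∞); the right piece maps [6, ∞) onto (−∞, −44].
These images together cover ℝ, so g is surjective.
Because the two images are disjoint, no x < 6 has g(x) = g(6), so we compute g⁻¹(−51): −51 lies in (−∞, −44], so solve −4x − 20 = −51: x = (−51 + 20)/(−4) = 31/4.

31/4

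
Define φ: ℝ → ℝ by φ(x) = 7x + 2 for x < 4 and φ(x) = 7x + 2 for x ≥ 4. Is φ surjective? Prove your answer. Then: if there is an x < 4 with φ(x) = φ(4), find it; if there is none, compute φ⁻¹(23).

Both pieces are strictly increasing (slopes 7 and 7), so each is injective on its own interval.
The left piece maps (−∞, 4) onto (−∞, 30); the right piece maps [4, ∞) onto [30, ∞).
These images together cover ℝ, so φ is surjective.
Because the two images are disjoint, no x < 4 has φ(x) = φ(4), so we compute φ⁻¹(23): 23 lies in (−∞, 30), so solve 7x + 2 = 23: x = (23 − 2)/7 = 3.

3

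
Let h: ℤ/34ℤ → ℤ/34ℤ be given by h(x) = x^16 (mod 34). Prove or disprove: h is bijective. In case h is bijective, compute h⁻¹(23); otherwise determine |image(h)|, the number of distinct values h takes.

4

h(1) = 1^16 = 1.
h(3): Repeated squaring mod 34: 3^1 ≡ 3, 3^2 ≡ 3² = 9, 3^4 ≡ 9² = 81 ≡ 13, 3^8 ≡ 13² = 169 ≡ 33, 3^16 ≡ 33² = 1089 ≡ 1. So 3^16 ≡ 1 (mod 34).
So h(1) = h(3) = 1 while 1 ≠ 3, therefore h is not injective, hence not bijective.
Since h is not bijective, we determine |image(h)|. Computing x^16 mod 34 for each x (by repeated squaring, reducing mod 34 at every step), the values h(0), h(1), …, h(33) are: 0, 1, 18, 1, 18, 1, 18, 1, 18, 1, 18, 1, 18, 1, 18, 1, 18, 17, 18, 1, 18, 1, 18, 1, 18, 1, 18, 1, 18, 1, 18, 1, 18, 1.
The distinct values are {0, 1, 17, 18}; there are 4 of them.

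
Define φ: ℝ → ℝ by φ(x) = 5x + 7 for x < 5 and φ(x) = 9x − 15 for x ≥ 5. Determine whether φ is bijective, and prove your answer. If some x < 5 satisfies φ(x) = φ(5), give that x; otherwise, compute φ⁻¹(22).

Both pieces are strictly increasing (slopes 5 and 9), so each is injective on its own interval.
The left piece maps (−∞, 5) onto (−∞, 32); the right piece maps [5, ∞) onto [30, ∞).
These images overlap. In particular φ(5) = 30 (right piece), and solving 5x + 7 = 30 on the left piece gives x = 23/5 < 5.
So φ(23/5) = φ(5) with 23/5 ≠ 5, and φ is not injective, hence not bijective. This x = 23/5 is the requested value below 5.

23/5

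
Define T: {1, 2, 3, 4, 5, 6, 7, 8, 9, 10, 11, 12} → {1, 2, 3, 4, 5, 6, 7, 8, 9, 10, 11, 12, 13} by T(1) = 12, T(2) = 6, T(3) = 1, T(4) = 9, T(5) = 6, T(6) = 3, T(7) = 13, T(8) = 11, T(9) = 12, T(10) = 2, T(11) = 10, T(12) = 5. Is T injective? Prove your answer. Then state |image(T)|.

10

T(2) = 6 = T(5) with 2 ≠ 5, so T is not injective.
The image of T is {1, 2, 3, 5, 6, 9, 10, 11, 12, 13}, which has 10 elements.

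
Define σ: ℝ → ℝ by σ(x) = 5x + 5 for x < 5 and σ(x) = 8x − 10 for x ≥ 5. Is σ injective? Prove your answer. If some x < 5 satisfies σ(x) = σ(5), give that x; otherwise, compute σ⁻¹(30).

5

Both pieces are strictly increasing (slopes 5 and 8), so each is injective on its own interval.
The left piece maps (−∞, 5) onto (−∞, 30); the right piece maps [5, ∞) onto [30, ∞).
These images are disjoint, so no value is attained by both pieces. Hence σ is injective.
Because the two images are disjoint, no x < 5 has σ(x) = σ(5), so we compute σ⁻¹(30): 30 lies in [30, ∞), so solve 8x − 10 = 30: x = (30 + 10)/8 = 5.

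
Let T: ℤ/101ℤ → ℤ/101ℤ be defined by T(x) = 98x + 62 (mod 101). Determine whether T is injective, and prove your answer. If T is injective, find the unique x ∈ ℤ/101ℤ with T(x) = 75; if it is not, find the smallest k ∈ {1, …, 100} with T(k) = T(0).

63

Recall that T is injective when T(x_1) = T(x_2) forces x_1 = x_2.
If T(x_1) = T(x_2), then 98x_1 ≡ 98x_2 (mod 101). Because gcd(98, 101) = 1, we may cancel 98 to get x_1 ≡ x_2 (mod 101).
Hence T is injective.
We now compute 98⁻¹ mod 101 explicitly. Euclid's algorithm: 101 = 1·98 + 3, 98 = 32·3 + 2, 3 = 1·2 + 1; back-substituting gives 1 = 67·98 − 65·101, so 98⁻¹ ≡ 67 (mod 101).
Since T is injective, we compute T⁻¹(75): solve 98x + 62 ≡ 75 (mod 101), i.e. 98x ≡ 13 (mod 101).
Multiplying by 98⁻¹ = 67 gives x ≡ 67·13 = 871 = 8·101 + 63 ≡ 63 (mod 101).
Check: T(63) = 98·63 + 62 = 6236 = 61·101 + 75 ≡ 75 (mod 101).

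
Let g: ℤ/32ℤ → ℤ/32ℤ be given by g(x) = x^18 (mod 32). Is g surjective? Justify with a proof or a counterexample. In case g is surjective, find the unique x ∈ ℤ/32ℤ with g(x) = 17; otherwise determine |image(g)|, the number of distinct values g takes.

g(0) = 0^18 = 0.
g(2): Repeated squaring mod 32: 2^1 ≡ 2, 2^2 ≡ 2² = 4, 2^4 ≡ 4² = 16, 2^8 ≡ 16² = 256 ≡ 0, 2^16 ≡ 0² = 0. Since 18 = 16 + 2, 2^18 ≡ 0·4: 0·4 = 0. So 2^18 ≡ 0 (mod 32).
So g(0) = g(2) = 0 while 0 ≠ 2, thus g is not injective.
A non-injective map from the 32-element set ℤ/32ℤ to itself takes at most 31 distinct values, so it cannot be surjective. Thus g is not surjective.
Since g is not surjective, we determine |image(g)|. Computing x^18 mod 32 for each x (by repeated squaring, reducing mod 32 at every step), the values g(0), g(1), …, g(31) are: 0, 1, 0, 9, 0, 25, 0, 17, 0, 17, 0, 25, 0, 9, 0, 1, 0, 1, 0, 9, 0, 25, 0, 17, 0, 17, 0, 25, 0, 9, 0, 1.
The distinct values are {0, 1, 9, 17, 25}; there are 5 of them.

5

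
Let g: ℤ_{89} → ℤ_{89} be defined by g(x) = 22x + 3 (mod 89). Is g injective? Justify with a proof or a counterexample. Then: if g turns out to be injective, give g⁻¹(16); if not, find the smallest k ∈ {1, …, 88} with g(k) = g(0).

Recall that g is injective if g(a) = g(b) implies a = b.
If g(a) = g(b), then 22a ≡ 22b (mod 89). Because gcd(22, 89) = 1, we may cancel 22 to get a ≡ b (mod 89).
Thus g is injective.
We now compute 22⁻¹ mod 89 explicitly. Euclid's algorithm: 89 = 4·22 + 1; back-substituting gives 1 = 85·22 − 21·89, so 22⁻¹ ≡ 85 (mod 89).
Since g is injective, we compute g⁻¹(16): solve 22x + 3 ≡ 16 (mod 89), i.e. 22x ≡ 13 (mod 89).
Multiplying by 22⁻¹ = 85 gives x ≡ 85·13 = 1105 = 12·89 + 37 ≡ 37 (mod 89).
Check: g(37) = 22·37 + 3 = 817 = 9·89 + 16 ≡ 16 (mod 89).

37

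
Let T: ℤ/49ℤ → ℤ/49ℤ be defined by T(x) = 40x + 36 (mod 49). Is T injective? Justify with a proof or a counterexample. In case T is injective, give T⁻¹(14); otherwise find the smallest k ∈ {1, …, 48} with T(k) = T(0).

46

If T(a) = T(b), then 40a ≡ 40b (mod 49). Because gcd(40, 49) = 1, we may cancel 40 to get a ≡ b (mod 49).
So T is injective.
We now compute 40⁻¹ mod 49 explicitly. Euclid's algorithm: 49 = 1·40 + 9, 40 = 4·9 + 4, 9 = 2·4 + 1; back-substituting gives 1 = 38·40 − 31·49, so 40⁻¹ ≡ 38 (mod 49).
Since T is injective, we compute T⁻¹(14): solve 40x + 36 ≡ 14 (mod 49), i.e. 40x ≡ 27 (mod 49).
Multiplying by 40⁻¹ = 38 gives x ≡ 38·27 = 1026 = 20·49 + 46 ≡ 46 (mod 49).
Check: T(46) = 40·46 + 36 = 1876 = 38·49 + 14 ≡ 14 (mod 49).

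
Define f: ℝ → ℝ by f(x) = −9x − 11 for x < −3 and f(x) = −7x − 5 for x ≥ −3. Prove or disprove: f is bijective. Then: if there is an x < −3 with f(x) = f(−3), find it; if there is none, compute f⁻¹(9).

-2

Both pieces are strictly decreasing (slopes −9 and −7), so each is injective on its own interval.
The left piece maps (−∞, −3) onto (16, ∞); the right piece maps [−3, ∞) onto (−∞, 16].
Since 16 = 16, the images partition ℝ: f is injective and surjective, hence bijective.
Because the two images are disjoint, no x < −3 has f(x) = f(−3), so we compute f⁻¹(9): 9 lies in (−∞, 16], so solve −7x − 5 = 9: x = (9 + 5)/(−7) = −2.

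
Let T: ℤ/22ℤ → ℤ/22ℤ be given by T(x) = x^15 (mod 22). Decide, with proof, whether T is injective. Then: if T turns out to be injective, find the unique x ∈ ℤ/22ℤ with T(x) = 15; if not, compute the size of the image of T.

T(1) = 1^15 = 1.
T(3): Repeated squaring mod 22: 3^1 ≡ 3, 3^2 ≡ 3² = 9, 3^4 ≡ 9² = 81 ≡ 15, 3^8 ≡ 15² = 225 ≡ 5. Since 15 = 8 + 4 + 2 + 1, 3^15 ≡ 5·15·9·3: 5·15 = 75 ≡ 9, then 9·9 = 81 ≡ 15, then 15·3 = 45 ≡ 1. So 3^15 ≡ 1 (mod 22).
So T(1) = T(3) = 1 while 1 ≠ 3, thus T is not injective.
Since T is not injective, we determine |image(T)|. Computing x^15 mod 22 for each x (by repeated squaring, reducing mod 22 at every step), the values T(0), T(1), …, T(21) are: 0, 1, 10, 1, 12, 1, 10, 21, 10, 1, 10, 11, 12, 21, 12, 1, 12, 21, 10, 21, 12, 21.
The distinct values are {0, 1, 10, 11, 12, 21}; there are 6 of them.

6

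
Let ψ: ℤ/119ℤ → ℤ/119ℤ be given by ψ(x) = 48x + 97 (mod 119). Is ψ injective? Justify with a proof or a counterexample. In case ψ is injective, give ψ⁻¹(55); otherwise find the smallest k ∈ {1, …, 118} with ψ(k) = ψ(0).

Recall: injectivity means: for all s, t in the domain, ψ(s) = ψ(t) implies s = t.
Suppose ψ(s) = ψ(t) in ℤ/119ℤ. Then 48s + 97 ≡ 48t + 97 (mod 119), hence 48(s − t) ≡ 0 (mod 119).
Since gcd(48, 119) = 1, 48 is invertible modulo 119, so s − t ≡ 0 (mod 119), i.e. s = t.
Hence ψ is injective.
We now compute 48⁻¹ mod 119 explicitly. Euclid's algorithm: 119 = 2·48 + 23, 48 = 2·23 + 2, 23 = 11·2 + 1; back-substituting gives 1 = 62·48 − 25·119, so 48⁻¹ ≡ 62 (mod 119).
Since ψ is injective, we find ψ⁻¹(55): we need 48x ≡ 55 − 97 ≡ 77 (mod 119). Using 48⁻¹ = 62: x ≡ 62·77 = 4774 = 40·119 + 14, so x = 14.
Check: ψ(14) = 48·14 + 97 = 769 = 6·119 + 55 ≡ 55 (mod 119).

14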